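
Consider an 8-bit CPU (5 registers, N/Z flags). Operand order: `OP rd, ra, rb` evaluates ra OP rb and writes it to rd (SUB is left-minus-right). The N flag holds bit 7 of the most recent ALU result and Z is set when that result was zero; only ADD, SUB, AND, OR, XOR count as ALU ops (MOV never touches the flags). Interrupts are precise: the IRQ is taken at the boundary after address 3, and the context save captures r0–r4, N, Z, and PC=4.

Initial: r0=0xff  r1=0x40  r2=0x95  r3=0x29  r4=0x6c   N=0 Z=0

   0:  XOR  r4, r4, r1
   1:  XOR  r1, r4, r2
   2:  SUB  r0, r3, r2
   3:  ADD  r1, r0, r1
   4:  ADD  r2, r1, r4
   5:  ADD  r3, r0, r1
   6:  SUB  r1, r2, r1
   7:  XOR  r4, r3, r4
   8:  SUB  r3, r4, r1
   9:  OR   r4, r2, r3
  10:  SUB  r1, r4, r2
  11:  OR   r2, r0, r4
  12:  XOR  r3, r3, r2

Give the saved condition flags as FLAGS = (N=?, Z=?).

FLAGS = (N=0, Z=0)

after  0: r0=0xff r1=0x40 r2=0x95 r3=0x29 r4=0x2c  N=0 Z=0
after  1: r0=0xff r1=0xb9 r2=0x95 r3=0x29 r4=0x2c  N=1 Z=0
after  2: r0=0x94 r1=0xb9 r2=0x95 r3=0x29 r4=0x2c  N=1 Z=0
after  3: r0=0x94 r1=0x4d r2=0x95 r3=0x29 r4=0x2c  N=0 Z=0
-- IRQ taken; context saved, return-PC = 4 --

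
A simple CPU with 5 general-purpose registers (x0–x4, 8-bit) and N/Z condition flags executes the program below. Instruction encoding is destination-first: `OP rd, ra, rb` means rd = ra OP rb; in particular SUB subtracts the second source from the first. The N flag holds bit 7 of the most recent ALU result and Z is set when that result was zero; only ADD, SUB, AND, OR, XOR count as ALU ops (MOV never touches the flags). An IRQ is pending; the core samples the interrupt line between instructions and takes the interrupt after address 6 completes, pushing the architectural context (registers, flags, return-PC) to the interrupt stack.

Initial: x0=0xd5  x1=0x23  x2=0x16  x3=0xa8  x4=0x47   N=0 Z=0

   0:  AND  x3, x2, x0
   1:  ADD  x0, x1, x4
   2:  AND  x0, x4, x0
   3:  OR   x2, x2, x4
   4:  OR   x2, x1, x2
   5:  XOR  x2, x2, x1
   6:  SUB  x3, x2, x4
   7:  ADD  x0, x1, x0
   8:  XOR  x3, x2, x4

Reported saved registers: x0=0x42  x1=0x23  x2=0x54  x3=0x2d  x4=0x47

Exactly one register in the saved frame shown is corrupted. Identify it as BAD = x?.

after  0: x0=0xd5 x1=0x23 x2=0x16 x3=0x14 x4=0x47  N=0 Z=0
after  1: x0=0x6a x1=0x23 x2=0x16 x3=0x14 x4=0x47  N=0 Z=0
after  2: x0=0x42 x1=0x23 x2=0x16 x3=0x14 x4=0x47  N=0 Z=0
after  3: x0=0x42 x1=0x23 x2=0x57 x3=0x14 x4=0x47  N=0 Z=0
after  4: x0=0x42 x1=0x23 x2=0x77 x3=0x14 x4=0x47  N=0 Z=0
after  5: x0=0x42 x1=0x23 x2=0x54 x3=0x14 x4=0x47  N=0 Z=0
after  6: x0=0x42 x1=0x23 x2=0x54 x3=0x0d x4=0x47  N=0 Z=0
-- IRQ taken; context saved, return-PC = 7 --
mismatch: x3: reported 0x2d vs actual 0x0d

BAD = x3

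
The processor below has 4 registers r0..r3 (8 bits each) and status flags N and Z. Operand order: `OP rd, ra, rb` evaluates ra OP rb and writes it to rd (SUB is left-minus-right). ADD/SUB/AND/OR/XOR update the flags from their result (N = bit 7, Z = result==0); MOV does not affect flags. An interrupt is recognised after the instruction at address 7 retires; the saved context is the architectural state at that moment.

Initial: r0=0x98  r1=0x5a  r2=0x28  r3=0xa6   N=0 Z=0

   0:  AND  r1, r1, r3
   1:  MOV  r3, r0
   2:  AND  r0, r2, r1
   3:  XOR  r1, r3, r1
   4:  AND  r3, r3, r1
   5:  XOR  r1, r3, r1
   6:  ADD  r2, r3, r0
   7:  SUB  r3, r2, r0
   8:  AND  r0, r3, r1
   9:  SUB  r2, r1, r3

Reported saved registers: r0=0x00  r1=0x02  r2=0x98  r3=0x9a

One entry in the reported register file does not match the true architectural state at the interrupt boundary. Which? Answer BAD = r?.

BAD = r3

after  0: r0=0x98 r1=0x02 r2=0x28 r3=0xa6  N=0 Z=0
after  1: r0=0x98 r1=0x02 r2=0x28 r3=0x98  N=0 Z=0
after  2: r0=0x00 r1=0x02 r2=0x28 r3=0x98  N=0 Z=1
after  3: r0=0x00 r1=0x9a r2=0x28 r3=0x98  N=1 Z=0
after  4: r0=0x00 r1=0x9a r2=0x28 r3=0x98  N=1 Z=0
after  5: r0=0x00 r1=0x02 r2=0x28 r3=0x98  N=0 Z=0
after  6: r0=0x00 r1=0x02 r2=0x98 r3=0x98  N=1 Z=0
after  7: r0=0x00 r1=0x02 r2=0x98 r3=0x98  N=1 Z=0
-- IRQ taken; context saved, return-PC = 8 --
mismatch: r3: reported 0x9a vs actual 0x98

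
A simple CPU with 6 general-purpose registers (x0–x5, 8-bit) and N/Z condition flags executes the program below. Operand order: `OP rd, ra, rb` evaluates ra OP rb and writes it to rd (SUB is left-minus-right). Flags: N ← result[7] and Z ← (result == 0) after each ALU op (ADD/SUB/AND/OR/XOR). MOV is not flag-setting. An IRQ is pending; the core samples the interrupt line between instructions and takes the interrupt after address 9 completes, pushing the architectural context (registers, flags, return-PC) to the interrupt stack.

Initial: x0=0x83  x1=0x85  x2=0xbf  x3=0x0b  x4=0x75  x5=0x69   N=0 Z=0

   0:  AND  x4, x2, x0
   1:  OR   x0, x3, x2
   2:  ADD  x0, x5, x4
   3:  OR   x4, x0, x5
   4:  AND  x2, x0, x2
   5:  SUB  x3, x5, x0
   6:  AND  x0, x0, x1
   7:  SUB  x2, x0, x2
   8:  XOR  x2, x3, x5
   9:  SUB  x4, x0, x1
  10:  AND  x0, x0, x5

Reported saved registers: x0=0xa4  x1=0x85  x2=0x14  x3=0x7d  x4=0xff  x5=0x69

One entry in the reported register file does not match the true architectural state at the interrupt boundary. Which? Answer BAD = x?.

BAD = x0

after  0: x0=0x83 x1=0x85 x2=0xbf x3=0x0b x4=0x83 x5=0x69  N=1 Z=0
after  1: x0=0xbf x1=0x85 x2=0xbf x3=0x0b x4=0x83 x5=0x69  N=1 Z=0
after  2: x0=0xec x1=0x85 x2=0xbf x3=0x0b x4=0x83 x5=0x69  N=1 Z=0
after  3: x0=0xec x1=0x85 x2=0xbf x3=0x0b x4=0xed x5=0x69  N=1 Z=0
after  4: x0=0xec x1=0x85 x2=0xac x3=0x0b x4=0xed x5=0x69  N=1 Z=0
after  5: x0=0xec x1=0x85 x2=0xac x3=0x7d x4=0xed x5=0x69  N=0 Z=0
after  6: x0=0x84 x1=0x85 x2=0xac x3=0x7d x4=0xed x5=0x69  N=1 Z=0
after  7: x0=0x84 x1=0x85 x2=0xd8 x3=0x7d x4=0xed x5=0x69  N=1 Z=0
after  8: x0=0x84 x1=0x85 x2=0x14 x3=0x7d x4=0xed x5=0x69  N=0 Z=0
after  9: x0=0x84 x1=0x85 x2=0x14 x3=0x7d x4=0xff x5=0x69  N=1 Z=0
-- IRQ taken; context saved, return-PC = 10 --
mismatch: x0: reported 0xa4 vs actual 0x84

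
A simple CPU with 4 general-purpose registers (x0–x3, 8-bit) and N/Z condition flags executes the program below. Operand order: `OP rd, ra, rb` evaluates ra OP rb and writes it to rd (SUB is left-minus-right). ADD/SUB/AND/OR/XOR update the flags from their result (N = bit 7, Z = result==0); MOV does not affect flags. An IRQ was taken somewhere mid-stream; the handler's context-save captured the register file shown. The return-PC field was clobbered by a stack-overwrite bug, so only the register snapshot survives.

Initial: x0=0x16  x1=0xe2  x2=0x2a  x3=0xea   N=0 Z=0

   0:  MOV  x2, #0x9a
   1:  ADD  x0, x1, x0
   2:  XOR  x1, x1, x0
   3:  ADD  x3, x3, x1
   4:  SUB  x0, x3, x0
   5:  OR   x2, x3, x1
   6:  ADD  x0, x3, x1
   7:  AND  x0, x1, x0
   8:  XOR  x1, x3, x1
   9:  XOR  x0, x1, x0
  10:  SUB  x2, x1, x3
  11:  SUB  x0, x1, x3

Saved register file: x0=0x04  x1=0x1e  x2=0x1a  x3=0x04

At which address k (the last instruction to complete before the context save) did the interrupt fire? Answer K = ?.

after  0: x0=0x16 x1=0xe2 x2=0x9a x3=0xea  N=0 Z=0
after  1: x0=0xf8 x1=0xe2 x2=0x9a x3=0xea  N=1 Z=0
after  2: x0=0xf8 x1=0x1a x2=0x9a x3=0xea  N=0 Z=0
after  3: x0=0xf8 x1=0x1a x2=0x9a x3=0x04  N=0 Z=0
after  4: x0=0x0c x1=0x1a x2=0x9a x3=0x04  N=0 Z=0
after  5: x0=0x0c x1=0x1a x2=0x1e x3=0x04  N=0 Z=0
after  6: x0=0x1e x1=0x1a x2=0x1e x3=0x04  N=0 Z=0
after  7: x0=0x1a x1=0x1a x2=0x1e x3=0x04  N=0 Z=0
after  8: x0=0x1a x1=0x1e x2=0x1e x3=0x04  N=0 Z=0
after  9: x0=0x04 x1=0x1e x2=0x1e x3=0x04  N=0 Z=0
after 10: x0=0x04 x1=0x1e x2=0x1a x3=0x04  N=0 Z=0
-- IRQ taken; context saved, return-PC = 11 --

K = 10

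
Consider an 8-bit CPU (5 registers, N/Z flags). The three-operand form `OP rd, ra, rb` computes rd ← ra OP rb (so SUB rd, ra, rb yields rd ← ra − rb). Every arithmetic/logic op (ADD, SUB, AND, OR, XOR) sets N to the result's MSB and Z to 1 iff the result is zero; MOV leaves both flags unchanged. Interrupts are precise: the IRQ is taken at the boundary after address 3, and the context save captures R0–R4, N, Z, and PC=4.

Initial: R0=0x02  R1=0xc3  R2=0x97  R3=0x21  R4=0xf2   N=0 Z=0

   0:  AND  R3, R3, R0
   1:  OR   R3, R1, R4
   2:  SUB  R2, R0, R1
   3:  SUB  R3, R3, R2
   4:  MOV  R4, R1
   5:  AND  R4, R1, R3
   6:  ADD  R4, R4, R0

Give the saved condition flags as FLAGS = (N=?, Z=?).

FLAGS = (N=1, Z=0)

after  0: R0=0x02 R1=0xc3 R2=0x97 R3=0x00 R4=0xf2  N=0 Z=1
after  1: R0=0x02 R1=0xc3 R2=0x97 R3=0xf3 R4=0xf2  N=1 Z=0
after  2: R0=0x02 R1=0xc3 R2=0x3f R3=0xf3 R4=0xf2  N=0 Z=0
after  3: R0=0x02 R1=0xc3 R2=0x3f R3=0xb4 R4=0xf2  N=1 Z=0
-- IRQ taken; context saved, return-PC = 4 --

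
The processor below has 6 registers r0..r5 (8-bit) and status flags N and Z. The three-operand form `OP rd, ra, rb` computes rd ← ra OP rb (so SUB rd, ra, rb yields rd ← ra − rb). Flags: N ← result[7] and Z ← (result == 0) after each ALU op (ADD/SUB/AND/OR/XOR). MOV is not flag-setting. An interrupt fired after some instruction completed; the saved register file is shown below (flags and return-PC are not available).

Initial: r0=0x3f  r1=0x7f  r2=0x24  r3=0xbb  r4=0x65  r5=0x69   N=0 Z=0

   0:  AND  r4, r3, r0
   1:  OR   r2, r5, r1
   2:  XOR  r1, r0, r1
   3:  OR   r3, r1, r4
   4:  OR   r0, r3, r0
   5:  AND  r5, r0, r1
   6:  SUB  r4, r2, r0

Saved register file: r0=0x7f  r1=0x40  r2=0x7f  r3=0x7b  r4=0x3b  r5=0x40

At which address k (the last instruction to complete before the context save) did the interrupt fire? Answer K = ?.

after  0: r0=0x3f r1=0x7f r2=0x24 r3=0xbb r4=0x3b r5=0x69  N=0 Z=0
after  1: r0=0x3f r1=0x7f r2=0x7f r3=0xbb r4=0x3b r5=0x69  N=0 Z=0
after  2: r0=0x3f r1=0x40 r2=0x7f r3=0xbb r4=0x3b r5=0x69  N=0 Z=0
after  3: r0=0x3f r1=0x40 r2=0x7f r3=0x7b r4=0x3b r5=0x69  N=0 Z=0
after  4: r0=0x7f r1=0x40 r2=0x7f r3=0x7b r4=0x3b r5=0x69  N=0 Z=0
after  5: r0=0x7f r1=0x40 r2=0x7f r3=0x7b r4=0x3b r5=0x40  N=0 Z=0
-- IRQ taken; context saved, return-PC = 6 --

K = 5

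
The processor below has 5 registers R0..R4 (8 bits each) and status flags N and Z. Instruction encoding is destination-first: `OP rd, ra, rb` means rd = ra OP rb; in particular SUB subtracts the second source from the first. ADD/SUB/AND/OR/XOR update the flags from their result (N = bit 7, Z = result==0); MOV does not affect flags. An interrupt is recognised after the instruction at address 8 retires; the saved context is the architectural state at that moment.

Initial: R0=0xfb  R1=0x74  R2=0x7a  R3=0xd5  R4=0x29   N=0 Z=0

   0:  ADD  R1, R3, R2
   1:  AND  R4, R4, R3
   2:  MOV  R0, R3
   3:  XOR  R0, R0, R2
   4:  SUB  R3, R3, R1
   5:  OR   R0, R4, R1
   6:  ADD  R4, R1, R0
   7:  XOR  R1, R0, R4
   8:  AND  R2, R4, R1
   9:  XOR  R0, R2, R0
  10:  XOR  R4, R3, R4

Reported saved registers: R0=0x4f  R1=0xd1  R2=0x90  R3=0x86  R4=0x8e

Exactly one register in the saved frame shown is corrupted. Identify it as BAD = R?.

after  0: R0=0xfb R1=0x4f R2=0x7a R3=0xd5 R4=0x29  N=0 Z=0
after  1: R0=0xfb R1=0x4f R2=0x7a R3=0xd5 R4=0x01  N=0 Z=0
after  2: R0=0xd5 R1=0x4f R2=0x7a R3=0xd5 R4=0x01  N=0 Z=0
after  3: R0=0xaf R1=0x4f R2=0x7a R3=0xd5 R4=0x01  N=1 Z=0
after  4: R0=0xaf R1=0x4f R2=0x7a R3=0x86 R4=0x01  N=1 Z=0
after  5: R0=0x4f R1=0x4f R2=0x7a R3=0x86 R4=0x01  N=0 Z=0
after  6: R0=0x4f R1=0x4f R2=0x7a R3=0x86 R4=0x9e  N=1 Z=0
after  7: R0=0x4f R1=0xd1 R2=0x7a R3=0x86 R4=0x9e  N=1 Z=0
after  8: R0=0x4f R1=0xd1 R2=0x90 R3=0x86 R4=0x9e  N=1 Z=0
-- IRQ taken; context saved, return-PC = 9 --
mismatch: R4: reported 0x8e vs actual 0x9e

BAD = R4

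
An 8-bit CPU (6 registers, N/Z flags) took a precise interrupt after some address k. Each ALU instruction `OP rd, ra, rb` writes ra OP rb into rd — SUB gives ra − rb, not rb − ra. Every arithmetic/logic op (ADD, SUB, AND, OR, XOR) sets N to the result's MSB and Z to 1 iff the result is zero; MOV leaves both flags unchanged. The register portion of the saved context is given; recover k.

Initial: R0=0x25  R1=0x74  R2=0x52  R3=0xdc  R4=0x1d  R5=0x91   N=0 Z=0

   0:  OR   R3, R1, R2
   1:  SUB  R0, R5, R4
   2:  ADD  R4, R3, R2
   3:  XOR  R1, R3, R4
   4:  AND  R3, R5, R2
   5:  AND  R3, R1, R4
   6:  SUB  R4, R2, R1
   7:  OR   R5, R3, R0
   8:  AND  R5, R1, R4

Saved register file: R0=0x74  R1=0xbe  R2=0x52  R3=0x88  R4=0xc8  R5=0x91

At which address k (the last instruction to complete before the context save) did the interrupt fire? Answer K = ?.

K = 5

after  0: R0=0x25 R1=0x74 R2=0x52 R3=0x76 R4=0x1d R5=0x91  N=0 Z=0
after  1: R0=0x74 R1=0x74 R2=0x52 R3=0x76 R4=0x1d R5=0x91  N=0 Z=0
after  2: R0=0x74 R1=0x74 R2=0x52 R3=0x76 R4=0xc8 R5=0x91  N=1 Z=0
after  3: R0=0x74 R1=0xbe R2=0x52 R3=0x76 R4=0xc8 R5=0x91  N=1 Z=0
after  4: R0=0x74 R1=0xbe R2=0x52 R3=0x10 R4=0xc8 R5=0x91  N=0 Z=0
after  5: R0=0x74 R1=0xbe R2=0x52 R3=0x88 R4=0xc8 R5=0x91  N=1 Z=0
-- IRQ taken; context saved, return-PC = 6 --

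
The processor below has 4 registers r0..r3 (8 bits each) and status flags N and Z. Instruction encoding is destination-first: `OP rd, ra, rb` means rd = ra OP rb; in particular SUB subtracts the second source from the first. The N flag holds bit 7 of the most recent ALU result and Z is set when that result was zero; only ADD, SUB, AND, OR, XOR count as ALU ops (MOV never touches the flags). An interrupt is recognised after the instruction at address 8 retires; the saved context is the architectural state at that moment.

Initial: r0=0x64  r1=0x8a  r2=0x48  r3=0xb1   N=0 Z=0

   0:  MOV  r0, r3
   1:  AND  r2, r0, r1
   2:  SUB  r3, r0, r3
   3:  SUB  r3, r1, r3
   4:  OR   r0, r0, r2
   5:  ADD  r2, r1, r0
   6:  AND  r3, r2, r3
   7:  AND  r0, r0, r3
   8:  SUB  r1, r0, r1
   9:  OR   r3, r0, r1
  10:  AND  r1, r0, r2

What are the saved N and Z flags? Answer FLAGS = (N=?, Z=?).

FLAGS = (N=0, Z=0)

after  0: r0=0xb1 r1=0x8a r2=0x48 r3=0xb1  N=0 Z=0
after  1: r0=0xb1 r1=0x8a r2=0x80 r3=0xb1  N=1 Z=0
after  2: r0=0xb1 r1=0x8a r2=0x80 r3=0x00  N=0 Z=1
after  3: r0=0xb1 r1=0x8a r2=0x80 r3=0x8a  N=1 Z=0
after  4: r0=0xb1 r1=0x8a r2=0x80 r3=0x8a  N=1 Z=0
after  5: r0=0xb1 r1=0x8a r2=0x3b r3=0x8a  N=0 Z=0
after  6: r0=0xb1 r1=0x8a r2=0x3b r3=0x0a  N=0 Z=0
after  7: r0=0x00 r1=0x8a r2=0x3b r3=0x0a  N=0 Z=1
after  8: r0=0x00 r1=0x76 r2=0x3b r3=0x0a  N=0 Z=0
-- IRQ taken; context saved, return-PC = 9 --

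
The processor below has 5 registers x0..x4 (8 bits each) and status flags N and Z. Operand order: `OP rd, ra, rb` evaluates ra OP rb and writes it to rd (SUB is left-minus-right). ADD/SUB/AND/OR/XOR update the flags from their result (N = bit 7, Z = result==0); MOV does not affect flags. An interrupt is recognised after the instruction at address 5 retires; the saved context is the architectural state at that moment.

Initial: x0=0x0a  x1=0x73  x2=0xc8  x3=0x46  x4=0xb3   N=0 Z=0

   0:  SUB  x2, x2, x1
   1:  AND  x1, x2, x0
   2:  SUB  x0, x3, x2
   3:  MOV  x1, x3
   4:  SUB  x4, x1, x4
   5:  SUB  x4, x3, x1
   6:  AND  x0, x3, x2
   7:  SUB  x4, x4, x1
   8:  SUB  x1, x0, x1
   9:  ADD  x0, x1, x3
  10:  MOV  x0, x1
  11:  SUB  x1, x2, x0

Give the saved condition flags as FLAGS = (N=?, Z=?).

after  0: x0=0x0a x1=0x73 x2=0x55 x3=0x46 x4=0xb3  N=0 Z=0
after  1: x0=0x0a x1=0x00 x2=0x55 x3=0x46 x4=0xb3  N=0 Z=1
after  2: x0=0xf1 x1=0x00 x2=0x55 x3=0x46 x4=0xb3  N=1 Z=0
after  3: x0=0xf1 x1=0x46 x2=0x55 x3=0x46 x4=0xb3  N=1 Z=0
after  4: x0=0xf1 x1=0x46 x2=0x55 x3=0x46 x4=0x93  N=1 Z=0
after  5: x0=0xf1 x1=0x46 x2=0x55 x3=0x46 x4=0x00  N=0 Z=1
-- IRQ taken; context saved, return-PC = 6 --

FLAGS = (N=0, Z=1)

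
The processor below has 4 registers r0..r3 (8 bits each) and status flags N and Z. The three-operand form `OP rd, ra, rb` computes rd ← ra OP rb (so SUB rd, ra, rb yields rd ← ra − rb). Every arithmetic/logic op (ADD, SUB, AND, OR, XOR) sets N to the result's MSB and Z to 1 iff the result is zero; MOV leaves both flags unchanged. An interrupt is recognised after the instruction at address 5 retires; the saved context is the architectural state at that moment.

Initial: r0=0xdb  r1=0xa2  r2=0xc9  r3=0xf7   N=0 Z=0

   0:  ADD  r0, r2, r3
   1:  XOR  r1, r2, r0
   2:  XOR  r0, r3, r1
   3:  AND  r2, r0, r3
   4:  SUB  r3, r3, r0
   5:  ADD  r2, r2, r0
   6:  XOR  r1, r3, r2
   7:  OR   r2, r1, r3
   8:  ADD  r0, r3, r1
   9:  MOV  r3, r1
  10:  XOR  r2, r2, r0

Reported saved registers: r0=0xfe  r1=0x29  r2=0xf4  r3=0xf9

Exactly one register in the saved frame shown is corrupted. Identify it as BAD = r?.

after  0: r0=0xc0 r1=0xa2 r2=0xc9 r3=0xf7  N=1 Z=0
after  1: r0=0xc0 r1=0x09 r2=0xc9 r3=0xf7  N=0 Z=0
after  2: r0=0xfe r1=0x09 r2=0xc9 r3=0xf7  N=1 Z=0
after  3: r0=0xfe r1=0x09 r2=0xf6 r3=0xf7  N=1 Z=0
after  4: r0=0xfe r1=0x09 r2=0xf6 r3=0xf9  N=1 Z=0
after  5: r0=0xfe r1=0x09 r2=0xf4 r3=0xf9  N=1 Z=0
-- IRQ taken; context saved, return-PC = 6 --
mismatch: r1: reported 0x29 vs actual 0x09

BAD = r1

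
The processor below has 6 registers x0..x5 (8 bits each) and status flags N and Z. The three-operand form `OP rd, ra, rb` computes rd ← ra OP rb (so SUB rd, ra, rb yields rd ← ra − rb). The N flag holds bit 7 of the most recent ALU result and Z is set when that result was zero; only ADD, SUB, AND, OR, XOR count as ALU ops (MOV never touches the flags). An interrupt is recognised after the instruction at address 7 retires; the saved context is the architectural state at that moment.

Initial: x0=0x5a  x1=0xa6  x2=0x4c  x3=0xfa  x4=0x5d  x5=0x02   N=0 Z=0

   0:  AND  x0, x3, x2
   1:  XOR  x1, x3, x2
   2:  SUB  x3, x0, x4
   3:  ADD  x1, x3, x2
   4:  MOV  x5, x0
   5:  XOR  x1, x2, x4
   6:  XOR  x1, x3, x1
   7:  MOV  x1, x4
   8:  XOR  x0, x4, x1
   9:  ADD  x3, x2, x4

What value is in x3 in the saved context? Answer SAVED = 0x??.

SAVED = 0xeb

after  0: x0=0x48 x1=0xa6 x2=0x4c x3=0xfa x4=0x5d x5=0x02  N=0 Z=0
after  1: x0=0x48 x1=0xb6 x2=0x4c x3=0xfa x4=0x5d x5=0x02  N=1 Z=0
after  2: x0=0x48 x1=0xb6 x2=0x4c x3=0xeb x4=0x5d x5=0x02  N=1 Z=0
after  3: x0=0x48 x1=0x37 x2=0x4c x3=0xeb x4=0x5d x5=0x02  N=0 Z=0
after  4: x0=0x48 x1=0x37 x2=0x4c x3=0xeb x4=0x5d x5=0x48  N=0 Z=0
after  5: x0=0x48 x1=0x11 x2=0x4c x3=0xeb x4=0x5d x5=0x48  N=0 Z=0
after  6: x0=0x48 x1=0xfa x2=0x4c x3=0xeb x4=0x5d x5=0x48  N=1 Z=0
after  7: x0=0x48 x1=0x5d x2=0x4c x3=0xeb x4=0x5d x5=0x48  N=1 Z=0
-- IRQ taken; context saved, return-PC = 8 --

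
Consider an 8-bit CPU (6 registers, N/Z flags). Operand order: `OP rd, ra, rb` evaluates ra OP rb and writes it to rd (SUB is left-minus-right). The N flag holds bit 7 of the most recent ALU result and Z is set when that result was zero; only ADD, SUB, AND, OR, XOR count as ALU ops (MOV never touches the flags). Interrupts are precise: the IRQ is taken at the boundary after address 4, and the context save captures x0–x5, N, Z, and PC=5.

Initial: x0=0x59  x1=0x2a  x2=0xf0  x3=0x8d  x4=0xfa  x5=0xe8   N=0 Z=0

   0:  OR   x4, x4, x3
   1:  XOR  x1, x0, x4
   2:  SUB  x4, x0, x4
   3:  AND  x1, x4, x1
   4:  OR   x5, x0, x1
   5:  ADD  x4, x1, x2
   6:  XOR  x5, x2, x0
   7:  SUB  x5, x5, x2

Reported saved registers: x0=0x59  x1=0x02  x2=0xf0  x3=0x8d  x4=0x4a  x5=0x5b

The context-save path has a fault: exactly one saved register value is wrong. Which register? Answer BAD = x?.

after  0: x0=0x59 x1=0x2a x2=0xf0 x3=0x8d x4=0xff x5=0xe8  N=1 Z=0
after  1: x0=0x59 x1=0xa6 x2=0xf0 x3=0x8d x4=0xff x5=0xe8  N=1 Z=0
after  2: x0=0x59 x1=0xa6 x2=0xf0 x3=0x8d x4=0x5a x5=0xe8  N=0 Z=0
after  3: x0=0x59 x1=0x02 x2=0xf0 x3=0x8d x4=0x5a x5=0xe8  N=0 Z=0
after  4: x0=0x59 x1=0x02 x2=0xf0 x3=0x8d x4=0x5a x5=0x5b  N=0 Z=0
-- IRQ taken; context saved, return-PC = 5 --
mismatch: x4: reported 0x4a vs actual 0x5a

BAD = x4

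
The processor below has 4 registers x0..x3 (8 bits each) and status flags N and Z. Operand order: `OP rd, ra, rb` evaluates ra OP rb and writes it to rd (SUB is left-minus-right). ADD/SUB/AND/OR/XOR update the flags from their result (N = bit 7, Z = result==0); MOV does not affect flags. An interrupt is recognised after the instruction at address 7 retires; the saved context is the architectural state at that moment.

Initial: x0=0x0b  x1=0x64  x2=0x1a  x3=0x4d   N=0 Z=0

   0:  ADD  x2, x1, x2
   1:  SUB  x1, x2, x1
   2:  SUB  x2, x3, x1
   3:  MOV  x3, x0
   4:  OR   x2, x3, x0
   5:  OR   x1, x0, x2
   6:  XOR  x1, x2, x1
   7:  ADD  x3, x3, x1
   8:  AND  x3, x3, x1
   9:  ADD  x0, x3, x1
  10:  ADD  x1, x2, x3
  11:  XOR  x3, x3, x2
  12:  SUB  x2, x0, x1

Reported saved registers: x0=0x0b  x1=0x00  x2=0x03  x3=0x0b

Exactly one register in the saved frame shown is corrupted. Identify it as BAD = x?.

after  0: x0=0x0b x1=0x64 x2=0x7e x3=0x4d  N=0 Z=0
after  1: x0=0x0b x1=0x1a x2=0x7e x3=0x4d  N=0 Z=0
after  2: x0=0x0b x1=0x1a x2=0x33 x3=0x4d  N=0 Z=0
after  3: x0=0x0b x1=0x1a x2=0x33 x3=0x0b  N=0 Z=0
after  4: x0=0x0b x1=0x1a x2=0x0b x3=0x0b  N=0 Z=0
after  5: x0=0x0b x1=0x0b x2=0x0b x3=0x0b  N=0 Z=0
after  6: x0=0x0b x1=0x00 x2=0x0b x3=0x0b  N=0 Z=1
after  7: x0=0x0b x1=0x00 x2=0x0b x3=0x0b  N=0 Z=0
-- IRQ taken; context saved, return-PC = 8 --
mismatch: x2: reported 0x03 vs actual 0x0b

BAD = x2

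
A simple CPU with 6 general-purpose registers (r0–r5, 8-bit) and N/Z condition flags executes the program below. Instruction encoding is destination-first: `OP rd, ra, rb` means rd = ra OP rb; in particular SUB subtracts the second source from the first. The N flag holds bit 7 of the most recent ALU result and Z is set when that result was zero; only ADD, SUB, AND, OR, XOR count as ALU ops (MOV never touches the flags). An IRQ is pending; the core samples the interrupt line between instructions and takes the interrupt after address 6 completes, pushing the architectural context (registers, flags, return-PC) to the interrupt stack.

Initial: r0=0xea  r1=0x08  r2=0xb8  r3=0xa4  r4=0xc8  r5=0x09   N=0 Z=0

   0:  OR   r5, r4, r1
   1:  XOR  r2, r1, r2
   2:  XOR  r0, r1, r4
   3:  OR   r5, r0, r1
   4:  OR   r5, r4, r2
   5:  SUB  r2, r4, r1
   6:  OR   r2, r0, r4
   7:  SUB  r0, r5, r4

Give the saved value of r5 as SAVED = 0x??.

after  0: r0=0xea r1=0x08 r2=0xb8 r3=0xa4 r4=0xc8 r5=0xc8  N=1 Z=0
after  1: r0=0xea r1=0x08 r2=0xb0 r3=0xa4 r4=0xc8 r5=0xc8  N=1 Z=0
after  2: r0=0xc0 r1=0x08 r2=0xb0 r3=0xa4 r4=0xc8 r5=0xc8  N=1 Z=0
after  3: r0=0xc0 r1=0x08 r2=0xb0 r3=0xa4 r4=0xc8 r5=0xc8  N=1 Z=0
after  4: r0=0xc0 r1=0x08 r2=0xb0 r3=0xa4 r4=0xc8 r5=0xf8  N=1 Z=0
after  5: r0=0xc0 r1=0x08 r2=0xc0 r3=0xa4 r4=0xc8 r5=0xf8  N=1 Z=0
after  6: r0=0xc0 r1=0x08 r2=0xc8 r3=0xa4 r4=0xc8 r5=0xf8  N=1 Z=0
-- IRQ taken; context saved, return-PC = 7 --

SAVED = 0xf8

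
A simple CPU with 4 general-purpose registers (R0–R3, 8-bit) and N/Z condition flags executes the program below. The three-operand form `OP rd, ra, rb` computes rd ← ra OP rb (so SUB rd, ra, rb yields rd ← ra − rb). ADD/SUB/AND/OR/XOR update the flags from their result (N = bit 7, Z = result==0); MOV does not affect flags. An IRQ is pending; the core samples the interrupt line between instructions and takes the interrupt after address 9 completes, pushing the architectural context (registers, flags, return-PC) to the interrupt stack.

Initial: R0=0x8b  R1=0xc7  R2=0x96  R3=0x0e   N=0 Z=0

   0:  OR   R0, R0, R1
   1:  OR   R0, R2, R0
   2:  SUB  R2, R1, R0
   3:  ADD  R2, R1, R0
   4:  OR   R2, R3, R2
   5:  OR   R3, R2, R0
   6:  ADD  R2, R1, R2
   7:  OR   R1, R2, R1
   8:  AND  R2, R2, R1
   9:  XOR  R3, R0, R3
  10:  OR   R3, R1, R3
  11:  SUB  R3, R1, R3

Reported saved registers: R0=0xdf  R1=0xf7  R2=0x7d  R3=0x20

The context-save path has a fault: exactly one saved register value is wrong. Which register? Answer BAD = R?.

after  0: R0=0xcf R1=0xc7 R2=0x96 R3=0x0e  N=1 Z=0
after  1: R0=0xdf R1=0xc7 R2=0x96 R3=0x0e  N=1 Z=0
after  2: R0=0xdf R1=0xc7 R2=0xe8 R3=0x0e  N=1 Z=0
after  3: R0=0xdf R1=0xc7 R2=0xa6 R3=0x0e  N=1 Z=0
after  4: R0=0xdf R1=0xc7 R2=0xae R3=0x0e  N=1 Z=0
after  5: R0=0xdf R1=0xc7 R2=0xae R3=0xff  N=1 Z=0
after  6: R0=0xdf R1=0xc7 R2=0x75 R3=0xff  N=0 Z=0
after  7: R0=0xdf R1=0xf7 R2=0x75 R3=0xff  N=1 Z=0
after  8: R0=0xdf R1=0xf7 R2=0x75 R3=0xff  N=0 Z=0
after  9: R0=0xdf R1=0xf7 R2=0x75 R3=0x20  N=0 Z=0
-- IRQ taken; context saved, return-PC = 10 --
mismatch: R2: reported 0x7d vs actual 0x75

BAD = R2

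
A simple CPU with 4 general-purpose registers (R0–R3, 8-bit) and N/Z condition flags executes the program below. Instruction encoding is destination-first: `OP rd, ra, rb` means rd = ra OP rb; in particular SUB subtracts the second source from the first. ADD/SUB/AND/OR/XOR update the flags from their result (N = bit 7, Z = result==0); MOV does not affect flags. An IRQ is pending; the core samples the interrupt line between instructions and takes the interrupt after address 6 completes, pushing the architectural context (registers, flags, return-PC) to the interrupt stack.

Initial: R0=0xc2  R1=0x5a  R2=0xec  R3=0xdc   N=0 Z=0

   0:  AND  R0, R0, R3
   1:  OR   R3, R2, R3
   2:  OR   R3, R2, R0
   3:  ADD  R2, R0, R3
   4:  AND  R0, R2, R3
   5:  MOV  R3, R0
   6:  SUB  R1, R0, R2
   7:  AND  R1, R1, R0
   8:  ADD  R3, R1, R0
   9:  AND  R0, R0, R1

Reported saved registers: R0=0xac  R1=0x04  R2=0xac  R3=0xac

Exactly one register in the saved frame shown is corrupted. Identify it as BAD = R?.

BAD = R1

after  0: R0=0xc0 R1=0x5a R2=0xec R3=0xdc  N=1 Z=0
after  1: R0=0xc0 R1=0x5a R2=0xec R3=0xfc  N=1 Z=0
after  2: R0=0xc0 R1=0x5a R2=0xec R3=0xec  N=1 Z=0
after  3: R0=0xc0 R1=0x5a R2=0xac R3=0xec  N=1 Z=0
after  4: R0=0xac R1=0x5a R2=0xac R3=0xec  N=1 Z=0
after  5: R0=0xac R1=0x5a R2=0xac R3=0xac  N=1 Z=0
after  6: R0=0xac R1=0x00 R2=0xac R3=0xac  N=0 Z=1
-- IRQ taken; context saved, return-PC = 7 --
mismatch: R1: reported 0x04 vs actual 0x00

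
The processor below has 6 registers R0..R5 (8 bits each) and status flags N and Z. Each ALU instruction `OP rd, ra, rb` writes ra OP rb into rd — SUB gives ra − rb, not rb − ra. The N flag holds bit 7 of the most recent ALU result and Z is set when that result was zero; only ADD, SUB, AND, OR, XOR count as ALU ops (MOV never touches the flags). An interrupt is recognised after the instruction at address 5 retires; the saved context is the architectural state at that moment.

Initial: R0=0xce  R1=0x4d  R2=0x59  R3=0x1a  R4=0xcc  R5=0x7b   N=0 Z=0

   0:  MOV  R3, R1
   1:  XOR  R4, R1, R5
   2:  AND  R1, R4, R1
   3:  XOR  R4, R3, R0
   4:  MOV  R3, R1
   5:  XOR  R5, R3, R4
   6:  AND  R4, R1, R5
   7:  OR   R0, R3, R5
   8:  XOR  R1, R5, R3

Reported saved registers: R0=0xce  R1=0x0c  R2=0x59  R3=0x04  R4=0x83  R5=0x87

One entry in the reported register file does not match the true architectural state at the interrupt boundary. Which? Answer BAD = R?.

after  0: R0=0xce R1=0x4d R2=0x59 R3=0x4d R4=0xcc R5=0x7b  N=0 Z=0
after  1: R0=0xce R1=0x4d R2=0x59 R3=0x4d R4=0x36 R5=0x7b  N=0 Z=0
after  2: R0=0xce R1=0x04 R2=0x59 R3=0x4d R4=0x36 R5=0x7b  N=0 Z=0
after  3: R0=0xce R1=0x04 R2=0x59 R3=0x4d R4=0x83 R5=0x7b  N=1 Z=0
after  4: R0=0xce R1=0x04 R2=0x59 R3=0x04 R4=0x83 R5=0x7b  N=1 Z=0
after  5: R0=0xce R1=0x04 R2=0x59 R3=0x04 R4=0x83 R5=0x87  N=1 Z=0
-- IRQ taken; context saved, return-PC = 6 --
mismatch: R1: reported 0x0c vs actual 0x04

BAD = R1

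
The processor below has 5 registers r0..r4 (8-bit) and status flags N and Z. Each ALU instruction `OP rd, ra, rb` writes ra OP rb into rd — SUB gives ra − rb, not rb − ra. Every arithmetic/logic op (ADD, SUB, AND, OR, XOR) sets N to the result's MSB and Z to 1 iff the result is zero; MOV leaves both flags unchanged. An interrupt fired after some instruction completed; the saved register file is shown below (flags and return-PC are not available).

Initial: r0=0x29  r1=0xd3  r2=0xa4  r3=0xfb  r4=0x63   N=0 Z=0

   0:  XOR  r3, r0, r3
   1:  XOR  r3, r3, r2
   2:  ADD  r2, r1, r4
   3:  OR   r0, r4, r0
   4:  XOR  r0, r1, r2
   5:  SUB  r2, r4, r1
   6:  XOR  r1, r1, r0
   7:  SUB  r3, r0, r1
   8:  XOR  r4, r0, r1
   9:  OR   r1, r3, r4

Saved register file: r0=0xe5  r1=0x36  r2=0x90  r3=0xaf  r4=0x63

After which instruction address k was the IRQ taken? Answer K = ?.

K = 7

after  0: r0=0x29 r1=0xd3 r2=0xa4 r3=0xd2 r4=0x63  N=1 Z=0
after  1: r0=0x29 r1=0xd3 r2=0xa4 r3=0x76 r4=0x63  N=0 Z=0
after  2: r0=0x29 r1=0xd3 r2=0x36 r3=0x76 r4=0x63  N=0 Z=0
after  3: r0=0x6b r1=0xd3 r2=0x36 r3=0x76 r4=0x63  N=0 Z=0
after  4: r0=0xe5 r1=0xd3 r2=0x36 r3=0x76 r4=0x63  N=1 Z=0
after  5: r0=0xe5 r1=0xd3 r2=0x90 r3=0x76 r4=0x63  N=1 Z=0
after  6: r0=0xe5 r1=0x36 r2=0x90 r3=0x76 r4=0x63  N=0 Z=0
after  7: r0=0xe5 r1=0x36 r2=0x90 r3=0xaf r4=0x63  N=1 Z=0
-- IRQ taken; context saved, return-PC = 8 --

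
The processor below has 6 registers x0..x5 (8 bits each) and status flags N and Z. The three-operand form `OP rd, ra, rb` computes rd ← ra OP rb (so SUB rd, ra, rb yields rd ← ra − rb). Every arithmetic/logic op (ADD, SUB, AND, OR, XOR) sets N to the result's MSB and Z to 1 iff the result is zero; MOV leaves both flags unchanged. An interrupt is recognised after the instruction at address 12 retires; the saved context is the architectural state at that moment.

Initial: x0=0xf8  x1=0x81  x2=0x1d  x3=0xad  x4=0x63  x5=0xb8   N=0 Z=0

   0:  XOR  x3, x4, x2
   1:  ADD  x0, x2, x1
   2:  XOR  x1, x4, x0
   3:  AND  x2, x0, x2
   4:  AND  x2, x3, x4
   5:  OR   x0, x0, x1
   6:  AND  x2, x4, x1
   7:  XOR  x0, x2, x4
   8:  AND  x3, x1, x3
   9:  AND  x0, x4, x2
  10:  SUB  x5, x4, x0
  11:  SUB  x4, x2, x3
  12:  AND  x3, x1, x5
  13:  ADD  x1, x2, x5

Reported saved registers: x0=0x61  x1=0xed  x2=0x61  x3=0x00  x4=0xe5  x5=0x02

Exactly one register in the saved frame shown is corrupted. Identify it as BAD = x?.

BAD = x1

after  0: x0=0xf8 x1=0x81 x2=0x1d x3=0x7e x4=0x63 x5=0xb8  N=0 Z=0
after  1: x0=0x9e x1=0x81 x2=0x1d x3=0x7e x4=0x63 x5=0xb8  N=1 Z=0
after  2: x0=0x9e x1=0xfd x2=0x1d x3=0x7e x4=0x63 x5=0xb8  N=1 Z=0
after  3: x0=0x9e x1=0xfd x2=0x1c x3=0x7e x4=0x63 x5=0xb8  N=0 Z=0
after  4: x0=0x9e x1=0xfd x2=0x62 x3=0x7e x4=0x63 x5=0xb8  N=0 Z=0
after  5: x0=0xff x1=0xfd x2=0x62 x3=0x7e x4=0x63 x5=0xb8  N=1 Z=0
after  6: x0=0xff x1=0xfd x2=0x61 x3=0x7e x4=0x63 x5=0xb8  N=0 Z=0
after  7: x0=0x02 x1=0xfd x2=0x61 x3=0x7e x4=0x63 x5=0xb8  N=0 Z=0
after  8: x0=0x02 x1=0xfd x2=0x61 x3=0x7c x4=0x63 x5=0xb8  N=0 Z=0
after  9: x0=0x61 x1=0xfd x2=0x61 x3=0x7c x4=0x63 x5=0xb8  N=0 Z=0
after 10: x0=0x61 x1=0xfd x2=0x61 x3=0x7c x4=0x63 x5=0x02  N=0 Z=0
after 11: x0=0x61 x1=0xfd x2=0x61 x3=0x7c x4=0xe5 x5=0x02  N=1 Z=0
after 12: x0=0x61 x1=0xfd x2=0x61 x3=0x00 x4=0xe5 x5=0x02  N=0 Z=1
-- IRQ taken; context saved, return-PC = 13 --
mismatch: x1: reported 0xed vs actual 0xfd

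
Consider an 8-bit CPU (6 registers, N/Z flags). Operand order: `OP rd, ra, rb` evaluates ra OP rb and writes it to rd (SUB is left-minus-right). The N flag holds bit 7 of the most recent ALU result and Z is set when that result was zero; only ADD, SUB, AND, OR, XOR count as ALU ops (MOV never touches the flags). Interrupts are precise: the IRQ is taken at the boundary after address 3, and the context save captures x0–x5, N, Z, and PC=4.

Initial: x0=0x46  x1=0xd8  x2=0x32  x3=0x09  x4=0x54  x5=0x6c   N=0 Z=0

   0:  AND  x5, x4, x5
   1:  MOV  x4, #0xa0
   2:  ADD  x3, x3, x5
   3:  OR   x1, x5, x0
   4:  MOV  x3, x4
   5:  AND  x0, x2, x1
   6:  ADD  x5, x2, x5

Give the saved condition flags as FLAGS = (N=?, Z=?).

FLAGS = (N=0, Z=0)

after  0: x0=0x46 x1=0xd8 x2=0x32 x3=0x09 x4=0x54 x5=0x44  N=0 Z=0
after  1: x0=0x46 x1=0xd8 x2=0x32 x3=0x09 x4=0xa0 x5=0x44  N=0 Z=0
after  2: x0=0x46 x1=0xd8 x2=0x32 x3=0x4d x4=0xa0 x5=0x44  N=0 Z=0
after  3: x0=0x46 x1=0x46 x2=0x32 x3=0x4d x4=0xa0 x5=0x44  N=0 Z=0
-- IRQ taken; context saved, return-PC = 4 --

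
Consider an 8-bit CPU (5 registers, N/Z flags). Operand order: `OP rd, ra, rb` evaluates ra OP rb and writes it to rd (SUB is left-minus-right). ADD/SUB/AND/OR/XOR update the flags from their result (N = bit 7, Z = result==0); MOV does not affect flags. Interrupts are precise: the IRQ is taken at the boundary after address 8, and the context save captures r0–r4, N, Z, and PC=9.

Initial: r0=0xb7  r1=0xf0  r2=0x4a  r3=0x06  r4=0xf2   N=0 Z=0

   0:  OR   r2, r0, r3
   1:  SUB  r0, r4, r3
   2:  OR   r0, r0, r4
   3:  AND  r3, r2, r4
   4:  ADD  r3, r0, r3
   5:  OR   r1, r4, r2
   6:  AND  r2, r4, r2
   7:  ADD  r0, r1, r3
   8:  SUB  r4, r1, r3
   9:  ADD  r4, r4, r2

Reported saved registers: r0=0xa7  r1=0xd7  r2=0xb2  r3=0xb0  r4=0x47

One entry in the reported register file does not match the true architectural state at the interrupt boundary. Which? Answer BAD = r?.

after  0: r0=0xb7 r1=0xf0 r2=0xb7 r3=0x06 r4=0xf2  N=1 Z=0
after  1: r0=0xec r1=0xf0 r2=0xb7 r3=0x06 r4=0xf2  N=1 Z=0
after  2: r0=0xfe r1=0xf0 r2=0xb7 r3=0x06 r4=0xf2  N=1 Z=0
after  3: r0=0xfe r1=0xf0 r2=0xb7 r3=0xb2 r4=0xf2  N=1 Z=0
after  4: r0=0xfe r1=0xf0 r2=0xb7 r3=0xb0 r4=0xf2  N=1 Z=0
after  5: r0=0xfe r1=0xf7 r2=0xb7 r3=0xb0 r4=0xf2  N=1 Z=0
after  6: r0=0xfe r1=0xf7 r2=0xb2 r3=0xb0 r4=0xf2  N=1 Z=0
after  7: r0=0xa7 r1=0xf7 r2=0xb2 r3=0xb0 r4=0xf2  N=1 Z=0
after  8: r0=0xa7 r1=0xf7 r2=0xb2 r3=0xb0 r4=0x47  N=0 Z=0
-- IRQ taken; context saved, return-PC = 9 --
mismatch: r1: reported 0xd7 vs actual 0xf7

BAD = r1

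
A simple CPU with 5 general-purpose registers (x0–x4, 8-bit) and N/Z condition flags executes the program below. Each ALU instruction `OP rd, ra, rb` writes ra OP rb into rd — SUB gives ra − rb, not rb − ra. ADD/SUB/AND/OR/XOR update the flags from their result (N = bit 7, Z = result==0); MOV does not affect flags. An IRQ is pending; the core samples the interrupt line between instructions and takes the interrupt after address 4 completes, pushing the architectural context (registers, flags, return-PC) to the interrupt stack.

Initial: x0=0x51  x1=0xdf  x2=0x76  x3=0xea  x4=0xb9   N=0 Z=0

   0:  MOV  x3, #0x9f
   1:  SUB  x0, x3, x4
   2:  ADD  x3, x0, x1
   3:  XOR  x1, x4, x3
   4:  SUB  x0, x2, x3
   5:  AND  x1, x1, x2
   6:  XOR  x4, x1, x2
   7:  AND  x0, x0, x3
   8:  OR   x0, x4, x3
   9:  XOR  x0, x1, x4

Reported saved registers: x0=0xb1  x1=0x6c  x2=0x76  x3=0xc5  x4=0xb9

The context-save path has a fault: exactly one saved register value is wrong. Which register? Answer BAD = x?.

after  0: x0=0x51 x1=0xdf x2=0x76 x3=0x9f x4=0xb9  N=0 Z=0
after  1: x0=0xe6 x1=0xdf x2=0x76 x3=0x9f x4=0xb9  N=1 Z=0
after  2: x0=0xe6 x1=0xdf x2=0x76 x3=0xc5 x4=0xb9  N=1 Z=0
after  3: x0=0xe6 x1=0x7c x2=0x76 x3=0xc5 x4=0xb9  N=0 Z=0
after  4: x0=0xb1 x1=0x7c x2=0x76 x3=0xc5 x4=0xb9  N=1 Z=0
-- IRQ taken; context saved, return-PC = 5 --
mismatch: x1: reported 0x6c vs actual 0x7c

BAD = x1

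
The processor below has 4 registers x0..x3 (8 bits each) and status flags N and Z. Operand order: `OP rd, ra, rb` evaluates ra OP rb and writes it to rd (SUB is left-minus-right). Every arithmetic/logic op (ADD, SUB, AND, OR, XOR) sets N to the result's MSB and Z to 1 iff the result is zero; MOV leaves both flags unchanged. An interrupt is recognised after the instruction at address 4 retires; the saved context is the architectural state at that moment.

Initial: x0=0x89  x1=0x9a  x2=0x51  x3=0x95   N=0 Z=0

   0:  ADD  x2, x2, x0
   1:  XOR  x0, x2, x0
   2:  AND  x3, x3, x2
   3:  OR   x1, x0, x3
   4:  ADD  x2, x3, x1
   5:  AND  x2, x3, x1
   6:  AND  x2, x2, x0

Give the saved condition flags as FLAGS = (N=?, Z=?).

FLAGS = (N=0, Z=0)

after  0: x0=0x89 x1=0x9a x2=0xda x3=0x95  N=1 Z=0
after  1: x0=0x53 x1=0x9a x2=0xda x3=0x95  N=0 Z=0
after  2: x0=0x53 x1=0x9a x2=0xda x3=0x90  N=1 Z=0
after  3: x0=0x53 x1=0xd3 x2=0xda x3=0x90  N=1 Z=0
after  4: x0=0x53 x1=0xd3 x2=0x63 x3=0x90  N=0 Z=0
-- IRQ taken; context saved, return-PC = 5 --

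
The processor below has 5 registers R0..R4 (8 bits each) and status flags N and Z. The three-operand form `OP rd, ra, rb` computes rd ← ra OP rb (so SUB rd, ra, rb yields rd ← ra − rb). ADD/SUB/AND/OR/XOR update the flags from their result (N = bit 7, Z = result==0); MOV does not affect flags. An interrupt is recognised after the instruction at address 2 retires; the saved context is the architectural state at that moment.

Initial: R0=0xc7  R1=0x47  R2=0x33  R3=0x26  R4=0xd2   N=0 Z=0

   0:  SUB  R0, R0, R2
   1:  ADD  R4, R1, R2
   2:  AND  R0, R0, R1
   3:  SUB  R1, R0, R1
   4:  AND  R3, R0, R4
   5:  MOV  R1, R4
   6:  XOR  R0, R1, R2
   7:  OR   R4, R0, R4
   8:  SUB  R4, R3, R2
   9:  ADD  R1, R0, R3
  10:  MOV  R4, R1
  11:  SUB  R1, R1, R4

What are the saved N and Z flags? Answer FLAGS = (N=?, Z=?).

after  0: R0=0x94 R1=0x47 R2=0x33 R3=0x26 R4=0xd2  N=1 Z=0
after  1: R0=0x94 R1=0x47 R2=0x33 R3=0x26 R4=0x7a  N=0 Z=0
after  2: R0=0x04 R1=0x47 R2=0x33 R3=0x26 R4=0x7a  N=0 Z=0
-- IRQ taken; context saved, return-PC = 3 --

FLAGS = (N=0, Z=0)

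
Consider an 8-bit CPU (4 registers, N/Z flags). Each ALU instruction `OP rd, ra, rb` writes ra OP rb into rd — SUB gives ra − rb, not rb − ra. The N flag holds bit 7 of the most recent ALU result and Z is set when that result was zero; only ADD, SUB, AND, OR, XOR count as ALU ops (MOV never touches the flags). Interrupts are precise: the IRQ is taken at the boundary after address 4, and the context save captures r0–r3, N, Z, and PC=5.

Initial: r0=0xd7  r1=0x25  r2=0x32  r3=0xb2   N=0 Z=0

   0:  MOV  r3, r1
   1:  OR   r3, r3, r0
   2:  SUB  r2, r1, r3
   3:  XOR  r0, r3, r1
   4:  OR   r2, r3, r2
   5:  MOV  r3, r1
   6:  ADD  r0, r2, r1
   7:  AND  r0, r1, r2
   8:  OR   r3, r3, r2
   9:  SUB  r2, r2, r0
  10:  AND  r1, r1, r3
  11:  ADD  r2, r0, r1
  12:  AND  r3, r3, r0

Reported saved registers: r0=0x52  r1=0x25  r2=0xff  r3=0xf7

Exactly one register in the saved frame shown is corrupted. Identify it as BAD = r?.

BAD = r0

after  0: r0=0xd7 r1=0x25 r2=0x32 r3=0x25  N=0 Z=0
after  1: r0=0xd7 r1=0x25 r2=0x32 r3=0xf7  N=1 Z=0
after  2: r0=0xd7 r1=0x25 r2=0x2e r3=0xf7  N=0 Z=0
after  3: r0=0xd2 r1=0x25 r2=0x2e r3=0xf7  N=1 Z=0
after  4: r0=0xd2 r1=0x25 r2=0xff r3=0xf7  N=1 Z=0
-- IRQ taken; context saved, return-PC = 5 --
mismatch: r0: reported 0x52 vs actual 0xd2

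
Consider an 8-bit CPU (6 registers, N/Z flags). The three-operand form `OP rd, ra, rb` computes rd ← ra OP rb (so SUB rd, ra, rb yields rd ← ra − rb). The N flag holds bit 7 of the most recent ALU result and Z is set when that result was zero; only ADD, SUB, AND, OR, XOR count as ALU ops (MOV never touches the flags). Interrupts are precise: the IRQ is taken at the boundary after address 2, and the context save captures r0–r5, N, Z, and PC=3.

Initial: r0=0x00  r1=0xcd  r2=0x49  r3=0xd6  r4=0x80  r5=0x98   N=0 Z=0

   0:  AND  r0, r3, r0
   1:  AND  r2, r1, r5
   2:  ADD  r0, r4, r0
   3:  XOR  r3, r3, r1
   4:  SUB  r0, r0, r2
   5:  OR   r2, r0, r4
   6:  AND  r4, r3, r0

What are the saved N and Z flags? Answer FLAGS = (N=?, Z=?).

after  0: r0=0x00 r1=0xcd r2=0x49 r3=0xd6 r4=0x80 r5=0x98  N=0 Z=1
after  1: r0=0x00 r1=0xcd r2=0x88 r3=0xd6 r4=0x80 r5=0x98  N=1 Z=0
after  2: r0=0x80 r1=0xcd r2=0x88 r3=0xd6 r4=0x80 r5=0x98  N=1 Z=0
-- IRQ taken; context saved, return-PC = 3 --

FLAGS = (N=1, Z=0)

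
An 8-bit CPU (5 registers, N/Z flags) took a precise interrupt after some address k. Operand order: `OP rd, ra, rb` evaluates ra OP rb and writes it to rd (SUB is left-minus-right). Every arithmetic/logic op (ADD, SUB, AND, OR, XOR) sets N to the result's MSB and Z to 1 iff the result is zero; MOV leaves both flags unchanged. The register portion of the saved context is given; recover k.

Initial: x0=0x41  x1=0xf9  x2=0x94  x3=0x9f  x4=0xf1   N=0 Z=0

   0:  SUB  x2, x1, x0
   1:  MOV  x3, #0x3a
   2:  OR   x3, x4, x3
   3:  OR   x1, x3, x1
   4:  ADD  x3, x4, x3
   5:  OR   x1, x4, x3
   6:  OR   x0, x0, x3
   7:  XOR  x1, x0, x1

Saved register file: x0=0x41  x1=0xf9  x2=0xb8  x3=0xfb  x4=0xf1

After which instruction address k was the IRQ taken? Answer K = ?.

K = 2

after  0: x0=0x41 x1=0xf9 x2=0xb8 x3=0x9f x4=0xf1  N=1 Z=0
after  1: x0=0x41 x1=0xf9 x2=0xb8 x3=0x3a x4=0xf1  N=1 Z=0
after  2: x0=0x41 x1=0xf9 x2=0xb8 x3=0xfb x4=0xf1  N=1 Z=0
-- IRQ taken; context saved, return-PC = 3 --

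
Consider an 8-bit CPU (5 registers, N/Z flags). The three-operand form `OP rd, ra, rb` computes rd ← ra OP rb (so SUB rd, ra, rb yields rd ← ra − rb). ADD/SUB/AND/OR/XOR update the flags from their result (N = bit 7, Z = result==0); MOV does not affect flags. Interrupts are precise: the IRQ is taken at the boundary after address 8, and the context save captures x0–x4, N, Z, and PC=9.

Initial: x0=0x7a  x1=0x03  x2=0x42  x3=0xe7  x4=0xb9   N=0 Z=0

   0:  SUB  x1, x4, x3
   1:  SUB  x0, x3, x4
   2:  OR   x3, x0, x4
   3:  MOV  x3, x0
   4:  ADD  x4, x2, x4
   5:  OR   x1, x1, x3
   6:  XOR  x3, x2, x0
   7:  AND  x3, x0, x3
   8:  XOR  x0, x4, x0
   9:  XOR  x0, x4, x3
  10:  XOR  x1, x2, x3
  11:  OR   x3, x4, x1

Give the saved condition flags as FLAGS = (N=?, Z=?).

after  0: x0=0x7a x1=0xd2 x2=0x42 x3=0xe7 x4=0xb9  N=1 Z=0
after  1: x0=0x2e x1=0xd2 x2=0x42 x3=0xe7 x4=0xb9  N=0 Z=0
after  2: x0=0x2e x1=0xd2 x2=0x42 x3=0xbf x4=0xb9  N=1 Z=0
after  3: x0=0x2e x1=0xd2 x2=0x42 x3=0x2e x4=0xb9  N=1 Z=0
after  4: x0=0x2e x1=0xd2 x2=0x42 x3=0x2e x4=0xfb  N=1 Z=0
after  5: x0=0x2e x1=0xfe x2=0x42 x3=0x2e x4=0xfb  N=1 Z=0
after  6: x0=0x2e x1=0xfe x2=0x42 x3=0x6c x4=0xfb  N=0 Z=0
after  7: x0=0x2e x1=0xfe x2=0x42 x3=0x2c x4=0xfb  N=0 Z=0
after  8: x0=0xd5 x1=0xfe x2=0x42 x3=0x2c x4=0xfb  N=1 Z=0
-- IRQ taken; context saved, return-PC = 9 --

FLAGS = (N=1, Z=0)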